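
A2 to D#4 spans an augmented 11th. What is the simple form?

Each octave removed subtracts seven from the number: 11 − 7 = 4.
That makes an augmented eleventh a compound augmented fourth — an octave plus an augmented fourth.

augmented fourth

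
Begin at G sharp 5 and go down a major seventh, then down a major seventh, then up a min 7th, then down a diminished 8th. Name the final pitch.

A 3

A major seventh down from G#5 is A4.
Down a major seventh from A4: Bb3 (11 semitones down).
Bb3 up a minor seventh → Ab4 (10 semitones).
A diminished octave down from Ab4 is A3.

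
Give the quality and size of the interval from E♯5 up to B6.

E to B spans five letter names (E-F-G-A-B), plus an octave: a twelfth.
E#5 to B6 spans 18 semitones — one semitone narrower than the perfect twelfth (19) — giving a diminished twelfth.
(Equivalently, a compound diminished fifth: a diminished fifth plus an octave.)

diminished 12th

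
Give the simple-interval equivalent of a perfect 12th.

perfect 5th

Subtracting seven from the interval number removes an octave: 12 − 7 = 5.
Quality carries through unchanged, so the simple form is a perfect fifth.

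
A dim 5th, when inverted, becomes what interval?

A4

Inverted interval numbers add to nine, so a fifth pairs with a fourth (5 + 4 = 9).
The quality also flips — diminished becomes augmented — giving an augmented fourth.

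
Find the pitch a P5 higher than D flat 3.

The fifth takes the letter from D up to A.
Moving 7 semitones up from Db3 (the size of a perfect fifth) reaches Ab3.

A flat 3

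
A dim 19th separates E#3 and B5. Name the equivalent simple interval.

d5

Take out 2 octaves (14 from the number): 19 − 14 = 5.
That makes a diminished nineteenth a compound diminished fifth — 2 octaves plus a diminished fifth.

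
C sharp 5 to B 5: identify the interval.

minor 7th

C to B spans seven letter names (C-D-E-F-G-A-B): a seventh.
At 10 semitones, C#5→B5 falls one short of a major seventh: minor.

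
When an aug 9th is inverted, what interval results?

d7

First reduce the compound augmented ninth to its simple form, an augmented second.
Inverted interval numbers add to nine, so a second pairs with a seventh (2 + 7 = 9).
Quality inverts too: augmented becomes diminished. That makes the inversion a diminished seventh.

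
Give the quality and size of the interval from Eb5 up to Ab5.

perfect fourth

E to A spans four letter names (E-F-G-A), so the interval is some kind of fourth.
The perfect fourth spans 5 semitones, and Eb5 to Ab5 is exactly 5 semitones — so this is a perfect fourth.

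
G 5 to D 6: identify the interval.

perfect fifth

G to D spans five letter names (G-A-B-C-D): a fifth.
G5 to D6 is 7 semitones, matching the perfect fifth exactly, so the quality is perfect.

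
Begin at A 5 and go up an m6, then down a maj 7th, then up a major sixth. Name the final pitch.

E flat 6

A minor sixth up from A5 is F6.
Down a major seventh from F6: Gb5 (11 semitones down).
Gb5 up a major sixth → Eb6 (9 semitones).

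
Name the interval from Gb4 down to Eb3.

minor 10th

Descending from Gb4 to Eb3 is the same interval as ascending Eb3 to Gb4.
E to G spans three letter names (E-F-G), plus an octave — that makes it a tenth of some quality.
Eb3 to Gb4 is 15 semitones, a half step short of the major tenth (16), so this is minor.
(Equivalently, a compound minor third: a minor third plus an octave.)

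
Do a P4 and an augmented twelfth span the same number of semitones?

No

A perfect fourth spans 5 semitones; an augmented twelfth spans 20 semitones. They differ by 15.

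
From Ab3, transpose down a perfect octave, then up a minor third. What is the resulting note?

Cb3

Ab3 down a perfect octave → Ab2 (12 semitones).
Ab2 up a minor third → Cb3 (3 semitones).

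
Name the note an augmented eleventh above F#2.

B#3

The eleventh's letter: F up four letter names plus an octave → B.
An augmented eleventh spans 18 semitones, so from F#2 the target pitch is B#3.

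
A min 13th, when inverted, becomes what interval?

major third

First reduce the compound minor thirteenth to its simple form, a minor sixth.
Inverted interval numbers add to nine, so a sixth pairs with a third (6 + 3 = 9).
And minor becomes major under inversion, so we get a major third.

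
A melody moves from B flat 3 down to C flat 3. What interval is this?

Descending from Bb3 to Cb3 is the same interval as ascending Cb3 to Bb3.
C to B spans seven letter names (C-D-E-F-G-A-B), so the interval is some kind of seventh.
Counting semitones, Cb3→Bb3 is 11, which is the major seventh.

major seventh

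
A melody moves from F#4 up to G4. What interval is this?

minor second

F to G spans two letter names (F-G), so the interval is some kind of second.
At 1 semitone, F#4→G4 falls one short of a major second: minor.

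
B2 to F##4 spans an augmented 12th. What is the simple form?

Take out an octave (7 from the number): 12 − 7 = 5.
So an augmented twelfth is an octave plus an augmented fifth. The quality is unchanged.

A5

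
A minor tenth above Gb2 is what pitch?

Bbb3

Counting three letter names plus an octave up from G lands on B.
A minor tenth spans 15 semitones, so from Gb2 the target pitch is Bbb3.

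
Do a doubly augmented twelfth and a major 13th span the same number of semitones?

Both span 21 semitones: a doubly augmented twelfth and a major thirteenth are the same chromatic distance.

Yes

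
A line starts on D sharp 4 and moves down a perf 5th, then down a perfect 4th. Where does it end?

A perfect fifth down from D#4 is G#3.
G#3 down a perfect fourth → D#3 (5 semitones).

D sharp 3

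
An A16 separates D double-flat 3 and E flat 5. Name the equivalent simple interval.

Take out 2 octaves (14 from the number): 16 − 14 = 2.
So an augmented sixteenth is 2 octaves plus an augmented second. The quality is unchanged.

augmented 2nd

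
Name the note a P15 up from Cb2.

Cb4

A fifteenth keeps the letter name C, two octaves up from C.
A perfect fifteenth is 24 semitones; 24 semitones up from Cb2 gives Cb4.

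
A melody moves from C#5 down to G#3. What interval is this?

perfect eleventh

Descending from C#5 to G#3 is the same interval as ascending G#3 to C#5.
G to C spans four letter names (G-A-B-C), plus an octave, so the interval is some kind of eleventh.
G#3 to C#5 is 17 semitones, matching the perfect eleventh exactly, so the quality is perfect.
(Equivalently, a compound perfect fourth: a perfect fourth plus an octave.)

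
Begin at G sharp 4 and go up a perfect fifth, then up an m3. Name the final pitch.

Up a perfect fifth from G#4: D#5 (7 semitones up).
Up a minor third from D#5: F#5 (3 semitones up).

F sharp 5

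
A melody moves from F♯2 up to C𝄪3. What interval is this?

F to C spans five letter names (F-G-A-B-C): a fifth.
A perfect fifth would be 7 semitones; F#2 to C##3 is 8, one semitone wider, so the interval is augmented.

augmented 5th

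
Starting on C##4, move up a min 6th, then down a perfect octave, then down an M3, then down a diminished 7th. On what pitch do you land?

C##4 up a minor sixth → A#4 (8 semitones).
A#4 down a perfect octave → A#3 (12 semitones).
A#3 down a major third → F#3 (4 semitones).
F#3 down a diminished seventh → G##2 (9 semitones).

G##2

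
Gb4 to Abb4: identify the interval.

minor second

G to A spans two letter names (G-A) — that makes it a second of some quality.
A major second would be 2 semitones, but Gb4 to Abb4 is 1 — one semitone narrower, making it a minor second.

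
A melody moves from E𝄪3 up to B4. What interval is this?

E to B spans five letter names (E-F-G-A-B), plus an octave: a twelfth.
E##3 to B4 spans 17 semitones — two semitones narrower than the perfect twelfth (19) — giving a doubly diminished twelfth.
(Equivalently, a compound doubly diminished fifth: a doubly diminished fifth plus an octave.)

dd12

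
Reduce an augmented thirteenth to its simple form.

Subtracting seven from the interval number removes an octave: 13 − 7 = 6.
That makes an augmented thirteenth a compound augmented sixth — an octave plus an augmented sixth.

augmented 6th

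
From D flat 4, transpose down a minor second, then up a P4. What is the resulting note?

F 4

Down a minor second from Db4: C4 (1 semitone down).
C4 up a perfect fourth → F4 (5 semitones).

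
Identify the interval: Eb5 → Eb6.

E to E is the same letter name, plus an octave: an octave.
Counting semitones, Eb5→Eb6 is 12, which is the perfect octave.

perfect octave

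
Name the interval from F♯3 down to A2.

Descending from F#3 to A2 is the same interval as ascending A2 to F#3.
A to F spans six letter names (A-B-C-D-E-F) — that makes it a sixth of some quality.
Counting semitones, A2→F#3 is 9, which is the major sixth.

M6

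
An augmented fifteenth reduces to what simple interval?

Take out an octave (7 from the number): 15 − 7 = 8.
So an augmented fifteenth is an octave plus an augmented octave. The quality is unchanged.

augmented octave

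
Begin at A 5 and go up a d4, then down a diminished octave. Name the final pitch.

D 5

A5 up a diminished fourth → Db6 (4 semitones).
Db6 down a diminished octave → D5 (11 semitones).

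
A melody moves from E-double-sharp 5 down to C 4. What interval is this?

Descending from E##5 to C4 is the same interval as ascending C4 to E##5.
C to E spans three letter names (C-D-E), plus an octave — that makes it a tenth of some quality.
A major tenth would be 16 semitones; C4 to E##5 is 18, two semitones wider, so the interval is doubly augmented.
(Equivalently, a compound doubly augmented third: a doubly augmented third plus an octave.)

doubly augmented tenth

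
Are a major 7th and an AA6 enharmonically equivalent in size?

Yes

Both span 11 semitones: a major seventh and a doubly augmented sixth are the same chromatic distance.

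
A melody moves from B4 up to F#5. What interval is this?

perfect fifth

B to F spans five letter names (B-C-D-E-F), so the interval is some kind of fifth.
The perfect fifth spans 7 semitones, and B4 to F#5 is exactly 7 semitones — so this is a perfect fifth.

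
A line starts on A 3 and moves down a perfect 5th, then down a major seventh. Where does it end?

A3 down a perfect fifth → D3 (7 semitones).
D3 down a major seventh → Eb2 (11 semitones).

E flat 2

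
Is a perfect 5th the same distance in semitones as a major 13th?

No

A perfect fifth is 7 semitones but a major thirteenth is 21 semitones — different sizes.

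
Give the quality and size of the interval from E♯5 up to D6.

diminished seventh

E to D spans seven letter names (E-F-G-A-B-C-D): a seventh.
E#5 to D6 spans 9 semitones — two semitones narrower than the major seventh (11) — giving a diminished seventh.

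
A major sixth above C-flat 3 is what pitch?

A-flat 3

The sixth takes the letter from C up to A.
A major sixth spans 9 semitones, so from Cb3 the target pitch is Ab3.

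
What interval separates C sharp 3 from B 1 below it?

major ninth

Descending from C#3 to B1 is the same interval as ascending B1 to C#3.
B to C spans two letter names (B-C), plus an octave, so the interval is some kind of ninth.
The major ninth spans 14 semitones, and B1 to C#3 is exactly 14 semitones — so this is a major ninth.
(Equivalently, a compound major second: a major second plus an octave.)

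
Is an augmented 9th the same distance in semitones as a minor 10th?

Both span 15 semitones: an augmented ninth and a minor tenth are the same chromatic distance.

Yes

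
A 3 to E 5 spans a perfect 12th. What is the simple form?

Each octave removed subtracts seven from the number: 12 − 7 = 5.
So a perfect twelfth is an octave plus a perfect fifth. The quality is unchanged.

P5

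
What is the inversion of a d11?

augmented fifth

First reduce the compound diminished eleventh to its simple form, a diminished fourth.
Interval numbers invert to sum to nine: 4 + 5 = 9, so a fourth inverts to a fifth.
And diminished becomes augmented under inversion, so we get an augmented fifth.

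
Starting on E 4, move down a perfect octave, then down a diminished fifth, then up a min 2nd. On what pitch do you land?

B 2

A perfect octave down from E4 is E3.
A diminished fifth down from E3 is A#2.
A#2 up a minor second → B2 (1 semitone).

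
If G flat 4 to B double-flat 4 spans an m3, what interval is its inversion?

Interval numbers invert to sum to nine: 3 + 6 = 9, so a third inverts to a sixth.
And minor becomes major under inversion, so we get a major sixth.

major sixth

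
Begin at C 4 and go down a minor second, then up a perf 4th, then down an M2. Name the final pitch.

D 4

C4 down a minor second → B3 (1 semitone).
Up a perfect fourth from B3: E4 (5 semitones up).
Down a major second from E4: D4 (2 semitones down).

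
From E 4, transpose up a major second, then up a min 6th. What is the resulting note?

Up a major second from E4: F#4 (2 semitones up).
Up a minor sixth from F#4: D5 (8 semitones up).

D 5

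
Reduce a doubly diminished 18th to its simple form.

doubly diminished 4th

Take out 2 octaves (14 from the number): 18 − 14 = 4.
Quality carries through unchanged, so the simple form is a doubly diminished fourth.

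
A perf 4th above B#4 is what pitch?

The fourth takes the letter from B up to E.
A perfect fourth is 5 semitones; 5 semitones up from B#4 gives E#5.

E#5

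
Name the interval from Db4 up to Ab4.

P5

D to A spans five letter names (D-E-F-G-A): a fifth.
Db4 to Ab4 is 7 semitones, matching the perfect fifth exactly, so the quality is perfect.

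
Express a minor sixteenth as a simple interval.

m2

Subtracting seven from the interval number removes an octave: 16 − 14 = 2.
So a minor sixteenth is 2 octaves plus a minor second. The quality is unchanged.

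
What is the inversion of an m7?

major 2nd

Inverted interval numbers add to nine, so a seventh pairs with a second (7 + 2 = 9).
And minor becomes major under inversion, so we get a major second.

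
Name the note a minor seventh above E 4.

Counting seven letter names up from E lands on D.
A minor seventh spans 10 semitones, so from E4 the target pitch is D5.

D 5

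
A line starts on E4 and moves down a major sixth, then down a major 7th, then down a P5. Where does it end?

E4 down a major sixth → G3 (9 semitones).
A major seventh down from G3 is Ab2.
Down a perfect fifth from Ab2: Db2 (7 semitones down).

Db2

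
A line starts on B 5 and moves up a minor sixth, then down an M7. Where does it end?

A flat 5

B5 up a minor sixth → G6 (8 semitones).
G6 down a major seventh → Ab5 (11 semitones).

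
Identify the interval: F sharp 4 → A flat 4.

F to A spans three letter names (F-G-A), so the interval is some kind of third.
F#4 to Ab4 spans 2 semitones — two semitones narrower than the major third (4) — giving a diminished third.

diminished third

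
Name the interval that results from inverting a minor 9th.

M7

First reduce the compound minor ninth to its simple form, a minor second.
Interval numbers invert to sum to nine: 2 + 7 = 9, so a second inverts to a seventh.
Quality inverts too: minor becomes major. That makes the inversion a major seventh.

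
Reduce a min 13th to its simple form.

m6

Take out an octave (7 from the number): 13 − 7 = 6.
That makes a minor thirteenth a compound minor sixth — an octave plus a minor sixth.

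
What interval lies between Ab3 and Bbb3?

minor second

A to B spans two letter names (A-B) — that makes it a second of some quality.
At 1 semitone, Ab3→Bbb3 falls one short of a major second: minor.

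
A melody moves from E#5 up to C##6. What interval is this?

E to C spans six letter names (E-F-G-A-B-C): a sixth.
Counting semitones, E#5→C##6 is 9, which is the major sixth.

major 6th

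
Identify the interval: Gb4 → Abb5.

G to A spans two letter names (G-A), plus an octave: a ninth.
At 13 semitones, Gb4→Abb5 falls one short of a major ninth: minor.
(Equivalently, a compound minor second: a minor second plus an octave.)

m9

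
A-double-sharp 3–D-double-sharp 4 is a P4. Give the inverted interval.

The rule of nine gives the new number: 9 − 4 = 5, so a fourth becomes a fifth.
The quality also flips — perfect stays perfect — giving a perfect fifth.

perfect fifth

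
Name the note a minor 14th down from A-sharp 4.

Seven letters down from A (plus an octave) reaches B.
A minor fourteenth is 22 semitones; 22 semitones down from A#4 gives B#2.

B-sharp 2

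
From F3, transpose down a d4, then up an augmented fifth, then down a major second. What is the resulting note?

A diminished fourth down from F3 is C#3.
An augmented fifth up from C#3 is G##3.
G##3 down a major second → F##3 (2 semitones).

F##3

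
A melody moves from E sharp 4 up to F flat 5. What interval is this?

E to F spans two letter names (E-F), plus an octave: a ninth.
The major ninth is 14 semitones; here we have 11, three semitones narrower: doubly diminished.

doubly diminished 9th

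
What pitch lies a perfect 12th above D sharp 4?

Five letters up from D (plus an octave) reaches A.
Moving 19 semitones up from D#4 (the size of a perfect twelfth) reaches A#5.

A sharp 5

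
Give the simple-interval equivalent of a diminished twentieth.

Each octave removed subtracts seven from the number: 20 − 14 = 6.
That makes a diminished twentieth a compound diminished sixth — 2 octaves plus a diminished sixth.

d6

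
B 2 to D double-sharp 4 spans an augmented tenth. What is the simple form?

Subtracting seven from the interval number removes an octave: 10 − 7 = 3.
That makes an augmented tenth a compound augmented third — an octave plus an augmented third.

A3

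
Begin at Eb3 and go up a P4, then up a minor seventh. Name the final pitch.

Gb4

Eb3 up a perfect fourth → Ab3 (5 semitones).
Up a minor seventh from Ab3: Gb4 (10 semitones up).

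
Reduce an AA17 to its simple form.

Each octave removed subtracts seven from the number: 17 − 14 = 3.
Quality carries through unchanged, so the simple form is a doubly augmented third.

doubly augmented third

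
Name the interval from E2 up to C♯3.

major sixth

E to C spans six letter names (E-F-G-A-B-C), so the interval is some kind of sixth.
Counting semitones, E2→C#3 is 9, which is the major sixth.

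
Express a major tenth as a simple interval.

Take out an octave (7 from the number): 10 − 7 = 3.
That makes a major tenth a compound major third — an octave plus a major third.

M3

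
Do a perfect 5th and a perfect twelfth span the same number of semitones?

A perfect fifth is 7 semitones but a perfect twelfth is 19 semitones — different sizes.

No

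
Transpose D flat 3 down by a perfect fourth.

Counting four letter names down from D lands on A.
A perfect fourth spans 5 semitones, so from Db3 the target pitch is Ab2.

A flat 2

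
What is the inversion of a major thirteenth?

minor third

First reduce the compound major thirteenth to its simple form, a major sixth.
Inverted interval numbers add to nine, so a sixth pairs with a third (6 + 3 = 9).
The quality also flips — major becomes minor — giving a minor third.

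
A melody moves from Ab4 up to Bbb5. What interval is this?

m9

A to B spans two letter names (A-B), plus an octave, so the interval is some kind of ninth.
At 13 semitones, Ab4→Bbb5 falls one short of a major ninth: minor.
(Equivalently, a compound minor second: a minor second plus an octave.)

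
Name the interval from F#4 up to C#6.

F to C spans five letter names (F-G-A-B-C), plus an octave — that makes it a twelfth of some quality.
F#4 to C#6 is 19 semitones, matching the perfect twelfth exactly, so the quality is perfect.
(Equivalently, a compound perfect fifth: a perfect fifth plus an octave.)

P12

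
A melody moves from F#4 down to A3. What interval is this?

Descending from F#4 to A3 is the same interval as ascending A3 to F#4.
A to F spans six letter names (A-B-C-D-E-F): a sixth.
The major sixth spans 9 semitones, and A3 to F#4 is exactly 9 semitones — so this is a major sixth.

major sixth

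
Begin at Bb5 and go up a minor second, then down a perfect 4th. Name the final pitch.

Gb5

Bb5 up a minor second → Cb6 (1 semitone).
Down a perfect fourth from Cb6: Gb5 (5 semitones down).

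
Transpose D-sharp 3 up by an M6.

The sixth takes the letter from D up to B.
Moving 9 semitones up from D#3 (the size of a major sixth) reaches B#3.

B-sharp 3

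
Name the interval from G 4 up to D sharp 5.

G to D spans five letter names (G-A-B-C-D) — that makes it a fifth of some quality.
The perfect fifth is 7 semitones; here we have 8, one semitone wider: augmented.

A5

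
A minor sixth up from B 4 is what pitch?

The sixth takes the letter from B up to G.
A minor sixth spans 8 semitones, so from B4 the target pitch is G5.

G 5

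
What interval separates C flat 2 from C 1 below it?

diminished octave

Descending from Cb2 to C1 is the same interval as ascending C1 to Cb2.
C to C is the same letter name, plus an octave, so the interval is some kind of octave.
C1 to Cb2 spans 11 semitones — one semitone narrower than the perfect octave (12) — giving a diminished octave.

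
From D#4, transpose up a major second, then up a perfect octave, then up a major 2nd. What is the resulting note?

F##5

Up a major second from D#4: E#4 (2 semitones up).
A perfect octave up from E#4 is E#5.
Up a major second from E#5: F##5 (2 semitones up).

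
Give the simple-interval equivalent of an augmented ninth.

Each octave removed subtracts seven from the number: 9 − 7 = 2.
So an augmented ninth is an octave plus an augmented second. The quality is unchanged.

augmented 2nd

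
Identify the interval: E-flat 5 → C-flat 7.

minor thirteenth

E to C spans six letter names (E-F-G-A-B-C), plus an octave — that makes it a thirteenth of some quality.
Eb5 to Cb7 is 20 semitones, a half step short of the major thirteenth (21), so this is minor.
(Equivalently, a compound minor sixth: a minor sixth plus an octave.)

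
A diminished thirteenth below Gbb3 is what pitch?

The thirteenth's letter: G down six letter names plus an octave → B.
A diminished thirteenth spans 19 semitones, so from Gbb3 the target pitch is Bb1.

Bb1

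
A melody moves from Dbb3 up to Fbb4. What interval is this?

D to F spans three letter names (D-E-F), plus an octave, so the interval is some kind of tenth.
At 15 semitones, Dbb3→Fbb4 falls one short of a major tenth: minor.
(Equivalently, a compound minor third: a minor third plus an octave.)

minor tenth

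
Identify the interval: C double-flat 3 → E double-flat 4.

C to E spans three letter names (C-D-E), plus an octave: a tenth.
Counting semitones, Cbb3→Ebb4 is 16, which is the major tenth.
(Equivalently, a compound major third: a major third plus an octave.)

major 10th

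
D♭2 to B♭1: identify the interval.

Descending from Db2 to Bb1 is the same interval as ascending Bb1 to Db2.
B to D spans three letter names (B-C-D) — that makes it a third of some quality.
Bb1 to Db2 is 3 semitones, a half step short of the major third (4), so this is minor.

m3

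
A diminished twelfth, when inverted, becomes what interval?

augmented fourth

First reduce the compound diminished twelfth to its simple form, a diminished fifth.
Interval numbers invert to sum to nine: 5 + 4 = 9, so a fifth inverts to a fourth.
The quality also flips — diminished becomes augmented — giving an augmented fourth.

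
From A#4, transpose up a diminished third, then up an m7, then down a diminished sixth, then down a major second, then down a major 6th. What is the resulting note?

E4

A#4 up a diminished third → C5 (2 semitones).
A minor seventh up from C5 is Bb5.
Down a diminished sixth from Bb5: D#5 (7 semitones down).
Down a major second from D#5: C#5 (2 semitones down).
C#5 down a major sixth → E4 (9 semitones).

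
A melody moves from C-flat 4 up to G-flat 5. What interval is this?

perfect twelfth

C to G spans five letter names (C-D-E-F-G), plus an octave, so the interval is some kind of twelfth.
Counting semitones, Cb4→Gb5 is 19, which is the perfect twelfth.
(Equivalently, a compound perfect fifth: a perfect fifth plus an octave.)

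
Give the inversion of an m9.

First reduce the compound minor ninth to its simple form, a minor second.
Inverted interval numbers add to nine, so a second pairs with a seventh (2 + 7 = 9).
And minor becomes major under inversion, so we get a major seventh.

major 7th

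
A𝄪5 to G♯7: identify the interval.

d14

A to G spans seven letter names (A-B-C-D-E-F-G), plus an octave: a fourteenth.
A##5 to G#7 spans 21 semitones — two semitones narrower than the major fourteenth (23) — giving a diminished fourteenth.
(Equivalently, a compound diminished seventh: a diminished seventh plus an octave.)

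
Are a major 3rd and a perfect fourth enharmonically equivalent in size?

A major third is 4 semitones but a perfect fourth is 5 semitones — different sizes.

No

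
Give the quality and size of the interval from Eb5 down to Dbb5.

A2

Descending from Eb5 to Dbb5 is the same interval as ascending Dbb5 to Eb5.
D to E spans two letter names (D-E): a second.
A major second would be 2 semitones; Dbb5 to Eb5 is 3, one semitone wider, so the interval is augmented.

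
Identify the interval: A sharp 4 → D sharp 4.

Descending from A#4 to D#4 is the same interval as ascending D#4 to A#4.
D to A spans five letter names (D-E-F-G-A) — that makes it a fifth of some quality.
Counting semitones, D#4→A#4 is 7, which is the perfect fifth.

perfect fifth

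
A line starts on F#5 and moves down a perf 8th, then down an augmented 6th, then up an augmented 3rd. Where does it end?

Down a perfect octave from F#5: F#4 (12 semitones down).
Down an augmented sixth from F#4: Ab3 (10 semitones down).
Ab3 up an augmented third → C#4 (5 semitones).

C#4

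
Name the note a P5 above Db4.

Counting five letter names up from D lands on A.
Moving 7 semitones up from Db4 (the size of a perfect fifth) reaches Ab4.

Ab4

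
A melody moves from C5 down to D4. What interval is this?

minor seventh

Descending from C5 to D4 is the same interval as ascending D4 to C5.
D to C spans seven letter names (D-E-F-G-A-B-C), so the interval is some kind of seventh.
At 10 semitones, D4→C5 falls one short of a major seventh: minor.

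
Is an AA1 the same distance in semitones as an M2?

Yes

A doubly augmented unison spans 2 semitones, and a major second also spans 2 semitones — they're enharmonic.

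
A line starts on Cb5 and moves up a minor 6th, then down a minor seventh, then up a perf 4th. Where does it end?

Ebb5

Up a minor sixth from Cb5: Abb5 (8 semitones up).
Abb5 down a minor seventh → Bbb4 (10 semitones).
Bbb4 up a perfect fourth → Ebb5 (5 semitones).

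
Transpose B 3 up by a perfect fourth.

E 4

Four letter names up from B: E.
A perfect fourth is 5 semitones; 5 semitones up from B3 gives E4.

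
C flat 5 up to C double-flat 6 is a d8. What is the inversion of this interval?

The rule of nine gives the new number: 9 − 8 = 1, so an octave becomes a unison.
And diminished becomes augmented under inversion, so we get an augmented unison.

augmented unison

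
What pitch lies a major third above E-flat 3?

Counting three letter names up from E lands on G.
A major third is 4 semitones; 4 semitones up from Eb3 gives G3.

G 3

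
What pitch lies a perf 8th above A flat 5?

An octave keeps the letter name A, an octave up from A.
A perfect octave is 12 semitones; 12 semitones up from Ab5 gives Ab6.

A flat 6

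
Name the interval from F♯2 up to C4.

d12

F to C spans five letter names (F-G-A-B-C), plus an octave, so the interval is some kind of twelfth.
A perfect twelfth would be 19 semitones; F#2 to C4 is 18, one semitone narrower, so the interval is diminished.
(Equivalently, a compound diminished fifth: a diminished fifth plus an octave.)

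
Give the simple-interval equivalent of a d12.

diminished fifth

Subtracting seven from the interval number removes an octave: 12 − 7 = 5.
That makes a diminished twelfth a compound diminished fifth — an octave plus a diminished fifth.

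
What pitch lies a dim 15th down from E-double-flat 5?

For a fifteenth the letter name doesn't change: still E, two octaves down.
A diminished fifteenth spans 23 semitones, so from Ebb5 the target pitch is Eb3.

E-flat 3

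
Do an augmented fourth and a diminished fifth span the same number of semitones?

An augmented fourth = 6 semitones = a diminished fifth; enharmonically equal.

Yes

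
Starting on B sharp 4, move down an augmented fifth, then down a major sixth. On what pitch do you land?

B#4 down an augmented fifth → E4 (8 semitones).
E4 down a major sixth → G3 (9 semitones).

G 3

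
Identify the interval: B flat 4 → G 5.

B to G spans six letter names (B-C-D-E-F-G), so the interval is some kind of sixth.
Counting semitones, Bb4→G5 is 9, which is the major sixth.

major 6th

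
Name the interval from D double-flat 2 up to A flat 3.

augmented twelfth

D to A spans five letter names (D-E-F-G-A), plus an octave, so the interval is some kind of twelfth.
A perfect twelfth would be 19 semitones; Dbb2 to Ab3 is 20, one semitone wider, so the interval is augmented.
(Equivalently, a compound augmented fifth: an augmented fifth plus an octave.)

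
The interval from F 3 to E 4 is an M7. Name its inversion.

m2

Interval numbers invert to sum to nine: 7 + 2 = 9, so a seventh inverts to a second.
The quality also flips — major becomes minor — giving a minor second.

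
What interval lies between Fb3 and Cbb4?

diminished fifth

F to C spans five letter names (F-G-A-B-C) — that makes it a fifth of some quality.
Fb3 to Cbb4 spans 6 semitones — one semitone narrower than the perfect fifth (7) — giving a diminished fifth.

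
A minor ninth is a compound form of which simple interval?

minor second

Each octave removed subtracts seven from the number: 9 − 7 = 2.
Quality carries through unchanged, so the simple form is a minor second.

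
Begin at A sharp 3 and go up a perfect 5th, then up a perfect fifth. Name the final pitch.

B sharp 4

A perfect fifth up from A#3 is E#4.
E#4 up a perfect fifth → B#4 (7 semitones).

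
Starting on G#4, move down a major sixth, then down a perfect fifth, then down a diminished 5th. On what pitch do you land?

A#2

Down a major sixth from G#4: B3 (9 semitones down).
A perfect fifth down from B3 is E3.
Down a diminished fifth from E3: A#2 (6 semitones down).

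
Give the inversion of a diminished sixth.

A3

Interval numbers invert to sum to nine: 6 + 3 = 9, so a sixth inverts to a third.
And diminished becomes augmented under inversion, so we get an augmented third.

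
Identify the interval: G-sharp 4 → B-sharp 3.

minor sixth

Descending from G#4 to B#3 is the same interval as ascending B#3 to G#4.
B to G spans six letter names (B-C-D-E-F-G) — that makes it a sixth of some quality.
At 8 semitones, B#3→G#4 falls one short of a major sixth: minor.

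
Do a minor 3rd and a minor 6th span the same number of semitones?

3 semitones (minor third) vs 8 semitones (minor sixth): not equal.

No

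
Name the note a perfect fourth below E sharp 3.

Four letter names down from E: B.
A perfect fourth spans 5 semitones, so from E#3 the target pitch is B#2.

B sharp 2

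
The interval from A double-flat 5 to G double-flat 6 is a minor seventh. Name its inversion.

major 2nd

Inverted interval numbers add to nine, so a seventh pairs with a second (7 + 2 = 9).
The quality also flips — minor becomes major — giving a major second.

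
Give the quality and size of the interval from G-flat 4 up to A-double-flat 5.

minor ninth

G to A spans two letter names (G-A), plus an octave: a ninth.
Gb4 to Abb5 is 13 semitones, a half step short of the major ninth (14), so this is minor.
(Equivalently, a compound minor second: a minor second plus an octave.)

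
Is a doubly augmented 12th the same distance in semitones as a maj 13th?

A doubly augmented twelfth spans 21 semitones, and a major thirteenth also spans 21 semitones — they're enharmonic.

Yes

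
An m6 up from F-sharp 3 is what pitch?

D 4

Six letter names up from F: D.
Moving 8 semitones up from F#3 (the size of a minor sixth) reaches D4.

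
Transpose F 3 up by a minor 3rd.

A-flat 3

The third takes the letter from F up to A.
Moving 3 semitones up from F3 (the size of a minor third) reaches Ab3.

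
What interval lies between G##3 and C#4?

diminished fourth

G to C spans four letter names (G-A-B-C): a fourth.
A perfect fourth would be 5 semitones; G##3 to C#4 is 4, one semitone narrower, so the interval is diminished.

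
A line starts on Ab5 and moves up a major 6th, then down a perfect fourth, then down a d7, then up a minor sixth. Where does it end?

B5

Ab5 up a major sixth → F6 (9 semitones).
F6 down a perfect fourth → C6 (5 semitones).
C6 down a diminished seventh → D#5 (9 semitones).
Up a minor sixth from D#5: B5 (8 semitones up).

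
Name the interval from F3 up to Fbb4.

doubly diminished octave

F to F is the same letter name, plus an octave: an octave.
The perfect octave is 12 semitones; here we have 10, two semitones narrower: doubly diminished.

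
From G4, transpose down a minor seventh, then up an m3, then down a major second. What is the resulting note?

Bb3

A minor seventh down from G4 is A3.
A3 up a minor third → C4 (3 semitones).
A major second down from C4 is Bb3.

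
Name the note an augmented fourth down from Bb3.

Fb3

Counting four letter names down from B lands on F.
Moving 6 semitones down from Bb3 (the size of an augmented fourth) reaches Fb3.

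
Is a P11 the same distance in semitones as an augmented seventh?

A perfect eleventh is 17 semitones but an augmented seventh is 12 semitones — different sizes.

No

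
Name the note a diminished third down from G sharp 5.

E double-sharp 5

The third takes the letter from G down to E.
A diminished third is 2 semitones; 2 semitones down from G#5 gives E##5.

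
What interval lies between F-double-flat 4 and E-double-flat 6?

F to E spans seven letter names (F-G-A-B-C-D-E), plus an octave — that makes it a fourteenth of some quality.
Counting semitones, Fbb4→Ebb6 is 23, which is the major fourteenth.
(Equivalently, a compound major seventh: a major seventh plus an octave.)

major fourteenth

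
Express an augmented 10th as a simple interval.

augmented third

Subtracting seven from the interval number removes an octave: 10 − 7 = 3.
Quality carries through unchanged, so the simple form is an augmented third.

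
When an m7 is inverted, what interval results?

M2

Interval numbers invert to sum to nine: 7 + 2 = 9, so a seventh inverts to a second.
The quality also flips — minor becomes major — giving a major second.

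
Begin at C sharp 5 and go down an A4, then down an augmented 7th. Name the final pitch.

An augmented fourth down from C#5 is G4.
G4 down an augmented seventh → Abb3 (12 semitones).

A double-flat 3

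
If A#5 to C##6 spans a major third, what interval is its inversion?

Inverted interval numbers add to nine, so a third pairs with a sixth (3 + 6 = 9).
And major becomes minor under inversion, so we get a minor sixth.

m6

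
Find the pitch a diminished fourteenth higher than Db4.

Cbb6

Counting seven letter names plus an octave up from D lands on C.
A diminished fourteenth spans 21 semitones, so from Db4 the target pitch is Cbb6.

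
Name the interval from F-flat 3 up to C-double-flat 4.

diminished fifth

F to C spans five letter names (F-G-A-B-C): a fifth.
Fb3 to Cbb4 spans 6 semitones — one semitone narrower than the perfect fifth (7) — giving a diminished fifth.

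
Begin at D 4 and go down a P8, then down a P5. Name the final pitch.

Down a perfect octave from D4: D3 (12 semitones down).
Down a perfect fifth from D3: G2 (7 semitones down).

G 2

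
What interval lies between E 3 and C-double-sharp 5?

augmented thirteenth

E to C spans six letter names (E-F-G-A-B-C), plus an octave, so the interval is some kind of thirteenth.
E3 to C##5 spans 22 semitones — one semitone wider than the major thirteenth (21) — giving an augmented thirteenth.
(Equivalently, a compound augmented sixth: an augmented sixth plus an octave.)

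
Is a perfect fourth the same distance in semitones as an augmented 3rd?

Yes

Both span 5 semitones: a perfect fourth and an augmented third are the same chromatic distance.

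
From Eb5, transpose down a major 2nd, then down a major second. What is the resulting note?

A major second down from Eb5 is Db5.
Db5 down a major second → Cb5 (2 semitones).

Cb5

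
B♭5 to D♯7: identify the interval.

B to D spans three letter names (B-C-D), plus an octave — that makes it a tenth of some quality.
A major tenth would be 16 semitones; Bb5 to D#7 is 17, one semitone wider, so the interval is augmented.
(Equivalently, a compound augmented third: an augmented third plus an octave.)

augmented tenth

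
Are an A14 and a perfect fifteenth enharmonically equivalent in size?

An augmented fourteenth = 24 semitones = a perfect fifteenth; enharmonically equal.

Yes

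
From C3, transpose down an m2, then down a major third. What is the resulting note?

G2

Down a minor second from C3: B2 (1 semitone down).
B2 down a major third → G2 (4 semitones).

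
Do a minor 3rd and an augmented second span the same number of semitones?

A minor third = 3 semitones = an augmented second; enharmonically equal.

Yes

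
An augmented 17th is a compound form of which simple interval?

augmented 3rd

Subtracting seven from the interval number removes an octave: 17 − 14 = 3.
That makes an augmented seventeenth a compound augmented third — 2 octaves plus an augmented third.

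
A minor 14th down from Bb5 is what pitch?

C4

Seven letters down from B (plus an octave) reaches C.
Moving 22 semitones down from Bb5 (the size of a minor fourteenth) reaches C4.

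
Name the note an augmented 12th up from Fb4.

C6

The twelfth's letter: F up five letter names plus an octave → C.
An augmented twelfth spans 20 semitones, so from Fb4 the target pitch is C6.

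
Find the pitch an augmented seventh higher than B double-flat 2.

A 3

Counting seven letter names up from B lands on A.
Moving 12 semitones up from Bbb2 (the size of an augmented seventh) reaches A3.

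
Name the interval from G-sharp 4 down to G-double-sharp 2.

diminished fifteenth

Descending from G#4 to G##2 is the same interval as ascending G##2 to G#4.
G to G is the same letter name, plus 2 octaves: a fifteenth.
G##2 to G#4 spans 23 semitones — one semitone narrower than the perfect fifteenth (24) — giving a diminished fifteenth.
(Equivalently, a compound diminished octave: a diminished octave plus an octave.)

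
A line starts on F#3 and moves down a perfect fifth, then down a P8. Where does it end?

F#3 down a perfect fifth → B2 (7 semitones).
Down a perfect octave from B2: B1 (12 semitones down).

B1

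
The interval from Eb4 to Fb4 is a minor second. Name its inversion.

major seventh

Inverted interval numbers add to nine, so a second pairs with a seventh (2 + 7 = 9).
And minor becomes major under inversion, so we get a major seventh.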